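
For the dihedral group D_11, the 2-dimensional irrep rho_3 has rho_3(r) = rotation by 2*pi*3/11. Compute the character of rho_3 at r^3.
chi_{rho_3}(r^3) = 2*cos(2*pi*3*3/11) = 2*cos(4*pi/11)

rho_3(r^3) is rotation by angle 2*pi*3*3/11, whose trace is 2*cos(2*pi*3*3/11) = 2*cos(4*pi/11).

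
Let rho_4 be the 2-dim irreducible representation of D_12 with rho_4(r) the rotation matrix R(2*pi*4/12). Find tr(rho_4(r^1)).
chi_{rho_4}(r^1) = 2*cos(2*pi*4*1/12) = -1

rho_4(r^1) is rotation by angle 2*pi*4*1/12, whose trace is 2*cos(2*pi*4*1/12) = -1.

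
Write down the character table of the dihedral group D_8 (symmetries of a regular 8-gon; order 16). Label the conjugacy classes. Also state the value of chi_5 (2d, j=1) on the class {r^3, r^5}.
Conjugacy classes: {e} of size 1, {r^4} of size 1, {r^1, r^7} of size 2, {r^2, r^6} of size 2, {r^3, r^5} of size 2, {s, sr^2, ...} of size 4, {sr, sr^3, ...} of size 4.
Character table:
  irrep \ class              {e} (size 1)  {r^4} (size 1)  {r^1, r^7} (size 2)  {r^2, r^6} (size 2)  {r^3, r^5} (size 2)  {s, sr^2, ...} (size 4)  {sr, sr^3, ...} (size 4)
  chi_1 (triv)               1             1               1                    1                    1                    1                        1                       
  chi_2 (sign: r->1, s->-1)  1             1               1                    1                    1                    -1                       -1                      
  chi_3 (r->-1, s->1)        1             1               -1                   1                    -1                   1                        -1                      
  chi_4 (r->-1, s->-1)       1             1               -1                   1                    -1                   -1                       1                       
  chi_5 (2d, j=1)            2             -2              sqrt(2)              0                    -sqrt(2)             0                        0                       
  chi_6 (2d, j=2)            2             2               0                    -2                   0                    0                        0                       
  chi_7 (2d, j=3)            2             -2              -sqrt(2)             0                    sqrt(2)              0                        0                       

Spot check: chi_5 (2d, j=1) on {r^3, r^5} = -sqrt(2).

Proof sketch: D_8 has order 2*8 = 16 with 7 conjugacy classes, hence 7 irreducibles. Sum of squared dims 1 + 1 + 1 + 1 + 4 + 4 + 4 = 16 = |G|. Linear characters come from the abelianisation; the 2-dimensional irreps have character r^k -> 2*cos(2*pi*j*k/8), reflections -> 0.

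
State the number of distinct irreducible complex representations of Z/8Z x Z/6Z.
48

Argument: The number of irreducible complex representations of a finite group equals its number of conjugacy classes. Z/8Z x Z/6Z is abelian of order 48, so every element is its own conjugacy class: 48 classes, so Z/8Z x Z/6Z (order 48) has exactly 48 irreducible complex representations.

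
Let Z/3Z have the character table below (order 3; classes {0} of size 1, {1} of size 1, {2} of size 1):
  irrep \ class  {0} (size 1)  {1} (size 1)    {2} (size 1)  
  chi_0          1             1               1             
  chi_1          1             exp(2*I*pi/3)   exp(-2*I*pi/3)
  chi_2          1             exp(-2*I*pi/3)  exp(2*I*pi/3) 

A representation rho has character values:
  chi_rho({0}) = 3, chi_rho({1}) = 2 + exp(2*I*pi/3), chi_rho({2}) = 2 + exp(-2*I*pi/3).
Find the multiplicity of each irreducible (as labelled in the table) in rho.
Multiplicities: chi_0: 2, chi_1: 1, chi_2: 0.

Why: Use <chi_rho, chi> = (1/|G|) sum_C |C| * chi_rho(C) * conj(chi(C)) with |G| = 3 for each irreducible chi in the table:
  <chi_rho, chi_0> = (1/3)[1*(3)*conj(1) + 1*(2 + exp(2*I*pi/3))*conj(1) + 1*(2 + exp(-2*I*pi/3))*conj(1)]
      = (1/3)[(3) + (2 + exp(2*I*pi/3)) + (2 + exp(-2*I*pi/3))] = 6/3 = 2
  <chi_rho, chi_1> = (1/3)[1*(3)*conj(1) + 1*(2 + exp(2*I*pi/3))*conj(exp(2*I*pi/3)) + 1*(2 + exp(-2*I*pi/3))*conj(exp(-2*I*pi/3))]
      = (1/3)[(3) + (1 + 2*exp(-2*I*pi/3)) + (1 + 2*exp(2*I*pi/3))] = 3/3 = 1
  <chi_rho, chi_2> = (1/3)[1*(3)*conj(1) + 1*(2 + exp(2*I*pi/3))*conj(exp(-2*I*pi/3)) + 1*(2 + exp(-2*I*pi/3))*conj(exp(2*I*pi/3))]
      = (1/3)[(3) + (exp(-2*I*pi/3) + 2*exp(2*I*pi/3)) + (2*exp(-2*I*pi/3) + exp(2*I*pi/3))] = 0/3 = 0
(Exp terms are combined using exp(i*s)*conj(exp(i*t)) = exp(i*(s-t)), and sums of them are collapsed using the identity that for every m > 1 the m distinct m-th roots of unity sum to 0, e.g. 1 + exp(2*I*pi/3) + exp(-2*I*pi/3) = 0.)
Dimension check: dim(rho) = sum (mult * dim) = 2*1 + 1*1 + 0*1 = 3 = chi_rho(e) = 3.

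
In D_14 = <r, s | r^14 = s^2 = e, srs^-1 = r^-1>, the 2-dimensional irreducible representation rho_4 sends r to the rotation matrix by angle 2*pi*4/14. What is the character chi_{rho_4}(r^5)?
chi_{rho_4}(r^5) = 2*cos(2*pi*4*5/14) = -2*cos(pi/7)

Details: rho_4(r^5) is rotation by angle 2*pi*4*5/14, whose trace is 2*cos(2*pi*4*5/14) = -2*cos(pi/7).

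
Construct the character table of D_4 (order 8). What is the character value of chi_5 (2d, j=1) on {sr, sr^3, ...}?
Conjugacy classes: {e} of size 1, {r^2} of size 1, {r^1, r^3} of size 2, {s, sr^2, ...} of size 2, {sr, sr^3, ...} of size 2.
Character table:
  irrep \ class              {e} (size 1)  {r^2} (size 1)  {r^1, r^3} (size 2)  {s, sr^2, ...} (size 2)  {sr, sr^3, ...} (size 2)
  chi_1 (triv)               1             1               1                    1                        1                       
  chi_2 (sign: r->1, s->-1)  1             1               1                    -1                       -1                      
  chi_3 (r->-1, s->1)        1             1               -1                   1                        -1                      
  chi_4 (r->-1, s->-1)       1             1               -1                   -1                       1                       
  chi_5 (2d, j=1)            2             -2              0                    0                        0                       

Spot check: chi_5 (2d, j=1) on {sr, sr^3, ...} = 0.

Reasoning: D_4 has order 2*4 = 8 with 5 conjugacy classes, hence 5 irreducibles. Sum of squared dims 1 + 1 + 1 + 1 + 4 = 8 = |G|. Linear characters come from the abelianisation; the 2-dimensional irreps have character r^k -> 2*cos(2*pi*j*k/4), reflections -> 0.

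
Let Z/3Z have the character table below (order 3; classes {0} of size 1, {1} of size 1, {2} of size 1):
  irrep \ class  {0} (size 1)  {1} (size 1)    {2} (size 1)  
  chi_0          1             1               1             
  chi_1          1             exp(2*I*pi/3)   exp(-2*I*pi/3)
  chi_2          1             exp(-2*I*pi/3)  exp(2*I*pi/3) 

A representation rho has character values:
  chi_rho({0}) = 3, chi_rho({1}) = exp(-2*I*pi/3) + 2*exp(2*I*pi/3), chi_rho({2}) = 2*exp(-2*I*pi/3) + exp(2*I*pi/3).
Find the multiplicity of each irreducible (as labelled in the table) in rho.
Multiplicities: chi_0: 0, chi_1: 2, chi_2: 1.

Solution. Use <chi_rho, chi> = (1/|G|) sum_C |C| * chi_rho(C) * conj(chi(C)) with |G| = 3 for each irreducible chi in the table:
  <chi_rho, chi_0> = (1/3)[1*(3)*conj(1) + 1*(exp(-2*I*pi/3) + 2*exp(2*I*pi/3))*conj(1) + 1*(2*exp(-2*I*pi/3) + exp(2*I*pi/3))*conj(1)]
      = (1/3)[(3) + (exp(-2*I*pi/3) + 2*exp(2*I*pi/3)) + (2*exp(-2*I*pi/3) + exp(2*I*pi/3))] = 0/3 = 0
  <chi_rho, chi_1> = (1/3)[1*(3)*conj(1) + 1*(exp(-2*I*pi/3) + 2*exp(2*I*pi/3))*conj(exp(2*I*pi/3)) + 1*(2*exp(-2*I*pi/3) + exp(2*I*pi/3))*conj(exp(-2*I*pi/3))]
      = (1/3)[(3) + (2 + exp(2*I*pi/3)) + (2 + exp(-2*I*pi/3))] = 6/3 = 2
  <chi_rho, chi_2> = (1/3)[1*(3)*conj(1) + 1*(exp(-2*I*pi/3) + 2*exp(2*I*pi/3))*conj(exp(-2*I*pi/3)) + 1*(2*exp(-2*I*pi/3) + exp(2*I*pi/3))*conj(exp(2*I*pi/3))]
      = (1/3)[(3) + (1 + 2*exp(-2*I*pi/3)) + (1 + 2*exp(2*I*pi/3))] = 3/3 = 1
(Exp terms are combined using exp(i*s)*conj(exp(i*t)) = exp(i*(s-t)), and sums of them are collapsed using the identity that for every m > 1 the m distinct m-th roots of unity sum to 0, e.g. 1 + exp(2*I*pi/3) + exp(-2*I*pi/3) = 0.)
Dimension check: dim(rho) = sum (mult * dim) = 0*1 + 2*1 + 1*1 = 3 = chi_rho(e) = 3.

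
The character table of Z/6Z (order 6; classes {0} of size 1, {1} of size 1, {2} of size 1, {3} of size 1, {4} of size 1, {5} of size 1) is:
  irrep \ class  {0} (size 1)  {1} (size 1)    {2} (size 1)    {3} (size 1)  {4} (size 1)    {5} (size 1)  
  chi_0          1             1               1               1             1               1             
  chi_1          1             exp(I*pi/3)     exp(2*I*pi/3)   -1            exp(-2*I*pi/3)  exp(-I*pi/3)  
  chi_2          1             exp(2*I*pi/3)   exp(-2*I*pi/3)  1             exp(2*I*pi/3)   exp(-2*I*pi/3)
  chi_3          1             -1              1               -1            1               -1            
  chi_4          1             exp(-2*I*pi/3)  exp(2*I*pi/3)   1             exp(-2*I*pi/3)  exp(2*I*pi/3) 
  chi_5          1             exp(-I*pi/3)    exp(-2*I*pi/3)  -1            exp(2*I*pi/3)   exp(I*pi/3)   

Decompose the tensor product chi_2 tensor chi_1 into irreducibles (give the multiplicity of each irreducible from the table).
chi_2 tensor chi_1 = chi_3 (all other irreducibles have multiplicity 0).

The character of a tensor product is the pointwise product (chi_2 * chi_1)(C) = chi_2(C) * chi_1(C):
  {0}: (1)*(1), {1}: (exp(2*I*pi/3))*(exp(I*pi/3)), {2}: (exp(-2*I*pi/3))*(exp(2*I*pi/3)), {3}: (1)*(-1), {4}: (exp(2*I*pi/3))*(exp(-2*I*pi/3)), {5}: (exp(-2*I*pi/3))*(exp(-I*pi/3))
so (chi_2 * chi_1) takes values
  {0} -> 1, {1} -> -1, {2} -> 1, {3} -> -1, {4} -> 1, {5} -> -1.
Now take the inner product of this character with each irreducible chi from the table, <chi_2*chi_1, chi> = (1/6) sum_C |C| (chi_2*chi_1)(C) conj(chi(C)):
  <chi_2*chi_1, chi_0> = (1/6)[1*(1)*conj(1) + 1*(-1)*conj(1) + 1*(1)*conj(1) + 1*(-1)*conj(1) + 1*(1)*conj(1) + 1*(-1)*conj(1)]
      = (1/6)[(1) + (-1) + (1) + (-1) + (1) + (-1)] = 0/6 = 0
  <chi_2*chi_1, chi_1> = (1/6)[1*(1)*conj(1) + 1*(-1)*conj(exp(I*pi/3)) + 1*(1)*conj(exp(2*I*pi/3)) + 1*(-1)*conj(-1) + 1*(1)*conj(exp(-2*I*pi/3)) + 1*(-1)*conj(exp(-I*pi/3))]
      = (1/6)[(1) + (-exp(-I*pi/3)) + (exp(-2*I*pi/3)) + (1) + (exp(2*I*pi/3)) + (-exp(I*pi/3))] = 0/6 = 0
  <chi_2*chi_1, chi_2> = (1/6)[1*(1)*conj(1) + 1*(-1)*conj(exp(2*I*pi/3)) + 1*(1)*conj(exp(-2*I*pi/3)) + 1*(-1)*conj(1) + 1*(1)*conj(exp(2*I*pi/3)) + 1*(-1)*conj(exp(-2*I*pi/3))]
      = (1/6)[(1) + (-exp(-2*I*pi/3)) + (exp(2*I*pi/3)) + (-1) + (exp(-2*I*pi/3)) + (-exp(2*I*pi/3))] = 0/6 = 0
  <chi_2*chi_1, chi_3> = (1/6)[1*(1)*conj(1) + 1*(-1)*conj(-1) + 1*(1)*conj(1) + 1*(-1)*conj(-1) + 1*(1)*conj(1) + 1*(-1)*conj(-1)]
      = (1/6)[(1) + (1) + (1) + (1) + (1) + (1)] = 6/6 = 1
  <chi_2*chi_1, chi_4> = (1/6)[1*(1)*conj(1) + 1*(-1)*conj(exp(-2*I*pi/3)) + 1*(1)*conj(exp(2*I*pi/3)) + 1*(-1)*conj(1) + 1*(1)*conj(exp(-2*I*pi/3)) + 1*(-1)*conj(exp(2*I*pi/3))]
      = (1/6)[(1) + (-exp(2*I*pi/3)) + (exp(-2*I*pi/3)) + (-1) + (exp(2*I*pi/3)) + (-exp(-2*I*pi/3))] = 0/6 = 0
  <chi_2*chi_1, chi_5> = (1/6)[1*(1)*conj(1) + 1*(-1)*conj(exp(-I*pi/3)) + 1*(1)*conj(exp(-2*I*pi/3)) + 1*(-1)*conj(-1) + 1*(1)*conj(exp(2*I*pi/3)) + 1*(-1)*conj(exp(I*pi/3))]
      = (1/6)[(1) + (-exp(I*pi/3)) + (exp(2*I*pi/3)) + (1) + (exp(-2*I*pi/3)) + (-exp(-I*pi/3))] = 0/6 = 0
(Exp terms are combined using exp(i*s)*conj(exp(i*t)) = exp(i*(s-t)), and sums of them are collapsed using the identity that for every m > 1 the m distinct m-th roots of unity sum to 0, e.g. 1 + exp(2*I*pi/3) + exp(-2*I*pi/3) = 0.)
Hence the multiplicities are chi_3: 1. Dimension check: dim(chi_2)*dim(chi_1) = 1*1 = 1 and sum (mult * dim) = 1*1 = 1.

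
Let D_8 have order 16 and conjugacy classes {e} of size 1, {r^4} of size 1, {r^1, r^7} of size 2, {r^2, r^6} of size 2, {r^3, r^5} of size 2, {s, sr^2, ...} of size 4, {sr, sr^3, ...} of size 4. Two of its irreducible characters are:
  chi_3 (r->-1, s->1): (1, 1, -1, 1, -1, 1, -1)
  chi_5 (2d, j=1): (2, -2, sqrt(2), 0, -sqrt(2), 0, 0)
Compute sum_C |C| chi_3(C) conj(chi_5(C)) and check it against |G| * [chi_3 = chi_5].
Sum = 0; so <chi_3, chi_5> = 0 (distinct irreducibles are orthogonal).

Derivation: Compute term by term over conjugacy classes (|C| * chi_3(C) * conj(chi_5(C))):
  1*(1)*conj(2) + 1*(1)*conj(-2) + 2*(-1)*conj(sqrt(2)) + 2*(1)*conj(0) + 2*(-1)*conj(-sqrt(2)) + 4*(1)*conj(0) + 4*(-1)*conj(0)
  = (2) + (-2) + (-2*sqrt(2)) + (0) + (2*sqrt(2)) + (0) + (0)
  = 0.
Dividing by |G| = 16 gives 0/16 = 0, matching the row-orthogonality relation <chi_3, chi_5> = [chi_3 = chi_5].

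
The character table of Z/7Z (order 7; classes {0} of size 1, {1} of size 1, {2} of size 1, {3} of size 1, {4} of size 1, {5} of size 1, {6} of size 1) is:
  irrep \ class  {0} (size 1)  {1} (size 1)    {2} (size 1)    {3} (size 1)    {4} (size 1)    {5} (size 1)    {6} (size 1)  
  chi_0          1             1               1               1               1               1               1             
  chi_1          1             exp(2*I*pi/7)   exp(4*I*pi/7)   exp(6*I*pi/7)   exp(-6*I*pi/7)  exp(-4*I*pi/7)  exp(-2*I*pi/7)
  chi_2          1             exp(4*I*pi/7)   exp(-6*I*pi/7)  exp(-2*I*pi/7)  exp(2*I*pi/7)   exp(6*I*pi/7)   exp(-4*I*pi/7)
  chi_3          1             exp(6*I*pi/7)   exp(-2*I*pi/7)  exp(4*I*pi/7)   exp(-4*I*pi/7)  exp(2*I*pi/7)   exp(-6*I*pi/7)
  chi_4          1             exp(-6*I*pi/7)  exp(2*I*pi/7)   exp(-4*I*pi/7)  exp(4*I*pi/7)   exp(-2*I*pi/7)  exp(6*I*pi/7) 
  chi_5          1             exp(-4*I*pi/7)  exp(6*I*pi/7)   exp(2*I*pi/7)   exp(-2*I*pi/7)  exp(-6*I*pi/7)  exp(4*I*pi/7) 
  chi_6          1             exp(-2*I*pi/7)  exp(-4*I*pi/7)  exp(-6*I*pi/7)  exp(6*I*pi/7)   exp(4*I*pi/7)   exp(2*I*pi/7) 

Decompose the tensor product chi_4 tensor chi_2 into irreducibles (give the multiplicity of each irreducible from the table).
chi_4 tensor chi_2 = chi_6 (all other irreducibles have multiplicity 0).

Explanation: The character of a tensor product is the pointwise product (chi_4 * chi_2)(C) = chi_4(C) * chi_2(C):
  {0}: (1)*(1), {1}: (exp(-6*I*pi/7))*(exp(4*I*pi/7)), {2}: (exp(2*I*pi/7))*(exp(-6*I*pi/7)), {3}: (exp(-4*I*pi/7))*(exp(-2*I*pi/7)), {4}: (exp(4*I*pi/7))*(exp(2*I*pi/7)), {5}: (exp(-2*I*pi/7))*(exp(6*I*pi/7)), {6}: (exp(6*I*pi/7))*(exp(-4*I*pi/7))
so (chi_4 * chi_2) takes values
  {0} -> 1, {1} -> exp(-2*I*pi/7), {2} -> exp(-4*I*pi/7), {3} -> exp(-6*I*pi/7), {4} -> exp(6*I*pi/7), {5} -> exp(4*I*pi/7), {6} -> exp(2*I*pi/7).
Now take the inner product of this character with each irreducible chi from the table, <chi_4*chi_2, chi> = (1/7) sum_C |C| (chi_4*chi_2)(C) conj(chi(C)):
  <chi_4*chi_2, chi_0> = (1/7)[1*(1)*conj(1) + 1*(exp(-2*I*pi/7))*conj(1) + 1*(exp(-4*I*pi/7))*conj(1) + 1*(exp(-6*I*pi/7))*conj(1) + 1*(exp(6*I*pi/7))*conj(1) + 1*(exp(4*I*pi/7))*conj(1) + 1*(exp(2*I*pi/7))*conj(1)]
      = (1/7)[(1) + (exp(-2*I*pi/7)) + (exp(-4*I*pi/7)) + (exp(-6*I*pi/7)) + (exp(6*I*pi/7)) + (exp(4*I*pi/7)) + (exp(2*I*pi/7))] = 0/7 = 0
  <chi_4*chi_2, chi_1> = (1/7)[1*(1)*conj(1) + 1*(exp(-2*I*pi/7))*conj(exp(2*I*pi/7)) + 1*(exp(-4*I*pi/7))*conj(exp(4*I*pi/7)) + 1*(exp(-6*I*pi/7))*conj(exp(6*I*pi/7)) + 1*(exp(6*I*pi/7))*conj(exp(-6*I*pi/7)) + 1*(exp(4*I*pi/7))*conj(exp(-4*I*pi/7)) + 1*(exp(2*I*pi/7))*conj(exp(-2*I*pi/7))]
      = (1/7)[(1) + (exp(-4*I*pi/7)) + (exp(6*I*pi/7)) + (exp(2*I*pi/7)) + (exp(-2*I*pi/7)) + (exp(-6*I*pi/7)) + (exp(4*I*pi/7))] = 0/7 = 0
  <chi_4*chi_2, chi_2> = (1/7)[1*(1)*conj(1) + 1*(exp(-2*I*pi/7))*conj(exp(4*I*pi/7)) + 1*(exp(-4*I*pi/7))*conj(exp(-6*I*pi/7)) + 1*(exp(-6*I*pi/7))*conj(exp(-2*I*pi/7)) + 1*(exp(6*I*pi/7))*conj(exp(2*I*pi/7)) + 1*(exp(4*I*pi/7))*conj(exp(6*I*pi/7)) + 1*(exp(2*I*pi/7))*conj(exp(-4*I*pi/7))]
      = (1/7)[(1) + (exp(-6*I*pi/7)) + (exp(2*I*pi/7)) + (exp(-4*I*pi/7)) + (exp(4*I*pi/7)) + (exp(-2*I*pi/7)) + (exp(6*I*pi/7))] = 0/7 = 0
  <chi_4*chi_2, chi_3> = (1/7)[1*(1)*conj(1) + 1*(exp(-2*I*pi/7))*conj(exp(6*I*pi/7)) + 1*(exp(-4*I*pi/7))*conj(exp(-2*I*pi/7)) + 1*(exp(-6*I*pi/7))*conj(exp(4*I*pi/7)) + 1*(exp(6*I*pi/7))*conj(exp(-4*I*pi/7)) + 1*(exp(4*I*pi/7))*conj(exp(2*I*pi/7)) + 1*(exp(2*I*pi/7))*conj(exp(-6*I*pi/7))]
      = (1/7)[(1) + (exp(6*I*pi/7)) + (exp(-2*I*pi/7)) + (exp(4*I*pi/7)) + (exp(-4*I*pi/7)) + (exp(2*I*pi/7)) + (exp(-6*I*pi/7))] = 0/7 = 0
  <chi_4*chi_2, chi_4> = (1/7)[1*(1)*conj(1) + 1*(exp(-2*I*pi/7))*conj(exp(-6*I*pi/7)) + 1*(exp(-4*I*pi/7))*conj(exp(2*I*pi/7)) + 1*(exp(-6*I*pi/7))*conj(exp(-4*I*pi/7)) + 1*(exp(6*I*pi/7))*conj(exp(4*I*pi/7)) + 1*(exp(4*I*pi/7))*conj(exp(-2*I*pi/7)) + 1*(exp(2*I*pi/7))*conj(exp(6*I*pi/7))]
      = (1/7)[(1) + (exp(4*I*pi/7)) + (exp(-6*I*pi/7)) + (exp(-2*I*pi/7)) + (exp(2*I*pi/7)) + (exp(6*I*pi/7)) + (exp(-4*I*pi/7))] = 0/7 = 0
  <chi_4*chi_2, chi_5> = (1/7)[1*(1)*conj(1) + 1*(exp(-2*I*pi/7))*conj(exp(-4*I*pi/7)) + 1*(exp(-4*I*pi/7))*conj(exp(6*I*pi/7)) + 1*(exp(-6*I*pi/7))*conj(exp(2*I*pi/7)) + 1*(exp(6*I*pi/7))*conj(exp(-2*I*pi/7)) + 1*(exp(4*I*pi/7))*conj(exp(-6*I*pi/7)) + 1*(exp(2*I*pi/7))*conj(exp(4*I*pi/7))]
      = (1/7)[(1) + (exp(2*I*pi/7)) + (exp(4*I*pi/7)) + (exp(6*I*pi/7)) + (exp(-6*I*pi/7)) + (exp(-4*I*pi/7)) + (exp(-2*I*pi/7))] = 0/7 = 0
  <chi_4*chi_2, chi_6> = (1/7)[1*(1)*conj(1) + 1*(exp(-2*I*pi/7))*conj(exp(-2*I*pi/7)) + 1*(exp(-4*I*pi/7))*conj(exp(-4*I*pi/7)) + 1*(exp(-6*I*pi/7))*conj(exp(-6*I*pi/7)) + 1*(exp(6*I*pi/7))*conj(exp(6*I*pi/7)) + 1*(exp(4*I*pi/7))*conj(exp(4*I*pi/7)) + 1*(exp(2*I*pi/7))*conj(exp(2*I*pi/7))]
      = (1/7)[(1) + (1) + (1) + (1) + (1) + (1) + (1)] = 7/7 = 1
(Exp terms are combined using exp(i*s)*conj(exp(i*t)) = exp(i*(s-t)), and sums of them are collapsed using the identity that for every m > 1 the m distinct m-th roots of unity sum to 0, e.g. 1 + exp(2*I*pi/3) + exp(-2*I*pi/3) = 0.)
Hence the multiplicities are chi_6: 1. Dimension check: dim(chi_4)*dim(chi_2) = 1*1 = 1 and sum (mult * dim) = 1*1 = 1.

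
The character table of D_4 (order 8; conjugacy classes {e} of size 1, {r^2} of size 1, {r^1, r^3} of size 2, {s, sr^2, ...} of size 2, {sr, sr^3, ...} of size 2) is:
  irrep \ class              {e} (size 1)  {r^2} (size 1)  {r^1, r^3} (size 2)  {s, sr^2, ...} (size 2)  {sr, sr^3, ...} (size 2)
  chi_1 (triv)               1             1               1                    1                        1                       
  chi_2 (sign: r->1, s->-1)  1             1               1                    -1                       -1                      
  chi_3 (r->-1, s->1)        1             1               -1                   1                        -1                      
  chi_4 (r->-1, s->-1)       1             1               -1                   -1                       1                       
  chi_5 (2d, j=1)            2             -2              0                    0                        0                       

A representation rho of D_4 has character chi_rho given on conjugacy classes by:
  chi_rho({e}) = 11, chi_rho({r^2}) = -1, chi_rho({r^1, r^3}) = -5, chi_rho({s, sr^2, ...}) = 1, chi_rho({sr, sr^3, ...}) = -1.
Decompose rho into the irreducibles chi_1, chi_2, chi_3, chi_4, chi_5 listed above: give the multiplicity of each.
Multiplicities: chi_1: 0, chi_2: 0, chi_3: 3, chi_4: 2, chi_5: 3.

Use <chi_rho, chi> = (1/|G|) sum_C |C| * chi_rho(C) * conj(chi(C)) with |G| = 8 for each irreducible chi in the table:
  <chi_rho, chi_1> = (1/8)[1*(11)*conj(1) + 1*(-1)*conj(1) + 2*(-5)*conj(1) + 2*(1)*conj(1) + 2*(-1)*conj(1)]
      = (1/8)[(11) + (-1) + (-10) + (2) + (-2)] = 0/8 = 0
  <chi_rho, chi_2> = (1/8)[1*(11)*conj(1) + 1*(-1)*conj(1) + 2*(-5)*conj(1) + 2*(1)*conj(-1) + 2*(-1)*conj(-1)]
      = (1/8)[(11) + (-1) + (-10) + (-2) + (2)] = 0/8 = 0
  <chi_rho, chi_3> = (1/8)[1*(11)*conj(1) + 1*(-1)*conj(1) + 2*(-5)*conj(-1) + 2*(1)*conj(1) + 2*(-1)*conj(-1)]
      = (1/8)[(11) + (-1) + (10) + (2) + (2)] = 24/8 = 3
  <chi_rho, chi_4> = (1/8)[1*(11)*conj(1) + 1*(-1)*conj(1) + 2*(-5)*conj(-1) + 2*(1)*conj(-1) + 2*(-1)*conj(1)]
      = (1/8)[(11) + (-1) + (10) + (-2) + (-2)] = 16/8 = 2
  <chi_rho, chi_5> = (1/8)[1*(11)*conj(2) + 1*(-1)*conj(-2) + 2*(-5)*conj(0) + 2*(1)*conj(0) + 2*(-1)*conj(0)]
      = (1/8)[(22) + (2) + (0) + (0) + (0)] = 24/8 = 3
Dimension check: dim(rho) = sum (mult * dim) = 0*1 + 0*1 + 3*1 + 2*1 + 3*2 = 11 = chi_rho(e) = 11.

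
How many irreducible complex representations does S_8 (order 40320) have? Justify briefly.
22

Explanation: The number of irreducible complex representations of a finite group equals its number of conjugacy classes. Conjugacy classes in S_8 correspond to cycle types, i.e. partitions of 8; there are p(8) = 22 of them, so S_8 (order 40320) has exactly 22 irreducible complex representations.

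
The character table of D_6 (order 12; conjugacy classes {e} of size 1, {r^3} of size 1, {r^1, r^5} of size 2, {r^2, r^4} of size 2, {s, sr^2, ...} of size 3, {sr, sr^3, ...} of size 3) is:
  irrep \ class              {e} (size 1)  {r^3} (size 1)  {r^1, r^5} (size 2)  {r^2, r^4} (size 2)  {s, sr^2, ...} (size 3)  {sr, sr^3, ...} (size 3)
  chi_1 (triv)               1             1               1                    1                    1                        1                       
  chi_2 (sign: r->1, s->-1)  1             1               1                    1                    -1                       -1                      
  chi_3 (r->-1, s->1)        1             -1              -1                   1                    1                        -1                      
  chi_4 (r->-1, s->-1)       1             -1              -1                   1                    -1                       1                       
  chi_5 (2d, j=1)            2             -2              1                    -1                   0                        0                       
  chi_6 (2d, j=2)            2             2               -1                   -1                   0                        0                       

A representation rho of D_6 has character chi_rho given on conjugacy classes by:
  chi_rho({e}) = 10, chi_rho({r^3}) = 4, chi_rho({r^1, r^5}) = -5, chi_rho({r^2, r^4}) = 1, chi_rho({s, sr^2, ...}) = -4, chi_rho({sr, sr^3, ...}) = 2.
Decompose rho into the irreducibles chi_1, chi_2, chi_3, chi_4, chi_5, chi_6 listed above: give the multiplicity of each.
Multiplicities: chi_1: 0, chi_2: 1, chi_3: 0, chi_4: 3, chi_5: 0, chi_6: 3.

Working: Use <chi_rho, chi> = (1/|G|) sum_C |C| * chi_rho(C) * conj(chi(C)) with |G| = 12 for each irreducible chi in the table:
  <chi_rho, chi_1> = (1/12)[1*(10)*conj(1) + 1*(4)*conj(1) + 2*(-5)*conj(1) + 2*(1)*conj(1) + 3*(-4)*conj(1) + 3*(2)*conj(1)]
      = (1/12)[(10) + (4) + (-10) + (2) + (-12) + (6)] = 0/12 = 0
  <chi_rho, chi_2> = (1/12)[1*(10)*conj(1) + 1*(4)*conj(1) + 2*(-5)*conj(1) + 2*(1)*conj(1) + 3*(-4)*conj(-1) + 3*(2)*conj(-1)]
      = (1/12)[(10) + (4) + (-10) + (2) + (12) + (-6)] = 12/12 = 1
  <chi_rho, chi_3> = (1/12)[1*(10)*conj(1) + 1*(4)*conj(-1) + 2*(-5)*conj(-1) + 2*(1)*conj(1) + 3*(-4)*conj(1) + 3*(2)*conj(-1)]
      = (1/12)[(10) + (-4) + (10) + (2) + (-12) + (-6)] = 0/12 = 0
  <chi_rho, chi_4> = (1/12)[1*(10)*conj(1) + 1*(4)*conj(-1) + 2*(-5)*conj(-1) + 2*(1)*conj(1) + 3*(-4)*conj(-1) + 3*(2)*conj(1)]
      = (1/12)[(10) + (-4) + (10) + (2) + (12) + (6)] = 36/12 = 3
  <chi_rho, chi_5> = (1/12)[1*(10)*conj(2) + 1*(4)*conj(-2) + 2*(-5)*conj(1) + 2*(1)*conj(-1) + 3*(-4)*conj(0) + 3*(2)*conj(0)]
      = (1/12)[(20) + (-8) + (-10) + (-2) + (0) + (0)] = 0/12 = 0
  <chi_rho, chi_6> = (1/12)[1*(10)*conj(2) + 1*(4)*conj(2) + 2*(-5)*conj(-1) + 2*(1)*conj(-1) + 3*(-4)*conj(0) + 3*(2)*conj(0)]
      = (1/12)[(20) + (8) + (10) + (-2) + (0) + (0)] = 36/12 = 3
Dimension check: dim(rho) = sum (mult * dim) = 0*1 + 1*1 + 0*1 + 3*1 + 0*2 + 3*2 = 10 = chi_rho(e) = 10.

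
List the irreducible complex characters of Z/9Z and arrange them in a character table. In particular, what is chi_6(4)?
Character table of Z/9Z (irreps indexed chi_0,...,chi_8 with chi_k(m) = zeta_9^(k*m), zeta_9 = exp(2*pi*i/9)):
  irrep \ class  {0} (size 1)  {1} (size 1)    {2} (size 1)    {3} (size 1)    {4} (size 1)    {5} (size 1)    {6} (size 1)    {7} (size 1)    {8} (size 1)  
  chi_0          1             1               1               1               1               1               1               1               1             
  chi_1          1             exp(2*I*pi/9)   exp(4*I*pi/9)   exp(2*I*pi/3)   exp(8*I*pi/9)   exp(-8*I*pi/9)  exp(-2*I*pi/3)  exp(-4*I*pi/9)  exp(-2*I*pi/9)
  chi_2          1             exp(4*I*pi/9)   exp(8*I*pi/9)   exp(-2*I*pi/3)  exp(-2*I*pi/9)  exp(2*I*pi/9)   exp(2*I*pi/3)   exp(-8*I*pi/9)  exp(-4*I*pi/9)
  chi_3          1             exp(2*I*pi/3)   exp(-2*I*pi/3)  1               exp(2*I*pi/3)   exp(-2*I*pi/3)  1               exp(2*I*pi/3)   exp(-2*I*pi/3)
  chi_4          1             exp(8*I*pi/9)   exp(-2*I*pi/9)  exp(2*I*pi/3)   exp(-4*I*pi/9)  exp(4*I*pi/9)   exp(-2*I*pi/3)  exp(2*I*pi/9)   exp(-8*I*pi/9)
  chi_5          1             exp(-8*I*pi/9)  exp(2*I*pi/9)   exp(-2*I*pi/3)  exp(4*I*pi/9)   exp(-4*I*pi/9)  exp(2*I*pi/3)   exp(-2*I*pi/9)  exp(8*I*pi/9) 
  chi_6          1             exp(-2*I*pi/3)  exp(2*I*pi/3)   1               exp(-2*I*pi/3)  exp(2*I*pi/3)   1               exp(-2*I*pi/3)  exp(2*I*pi/3) 
  chi_7          1             exp(-4*I*pi/9)  exp(-8*I*pi/9)  exp(2*I*pi/3)   exp(2*I*pi/9)   exp(-2*I*pi/9)  exp(-2*I*pi/3)  exp(8*I*pi/9)   exp(4*I*pi/9) 
  chi_8          1             exp(-2*I*pi/9)  exp(-4*I*pi/9)  exp(-2*I*pi/3)  exp(-8*I*pi/9)  exp(8*I*pi/9)   exp(2*I*pi/3)   exp(4*I*pi/9)   exp(2*I*pi/9) 

Spot check: chi_6(4) = zeta_9^(6*4) = zeta_9^24 = exp(-2*I*pi/3).

Reasoning: Z/9Z is abelian, so all 9 irreducible complex representations are 1-dimensional. They are given by chi_k(m) = zeta_9^(k*m) for k = 0,...,8. Row orthogonality: sum_m chi_k(m) conj(chi_l(m)) = 9 * [k = l].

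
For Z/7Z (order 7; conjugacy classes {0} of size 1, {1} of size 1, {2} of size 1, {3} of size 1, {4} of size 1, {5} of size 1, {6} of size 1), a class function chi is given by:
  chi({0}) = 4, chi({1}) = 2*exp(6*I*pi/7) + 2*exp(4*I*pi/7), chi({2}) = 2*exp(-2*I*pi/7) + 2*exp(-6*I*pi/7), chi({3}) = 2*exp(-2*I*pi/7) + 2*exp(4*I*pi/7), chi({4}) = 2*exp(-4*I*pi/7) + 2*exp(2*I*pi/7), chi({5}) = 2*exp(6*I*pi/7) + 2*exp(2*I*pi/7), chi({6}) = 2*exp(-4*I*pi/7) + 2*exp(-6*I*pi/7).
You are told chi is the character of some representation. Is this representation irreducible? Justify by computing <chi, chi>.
Not irreducible (reducible): <chi, chi> = 8 > 1.

Solution. <chi, chi> = (1/|G|) sum_C |C| * |chi(C)|^2 = (1/7)[1*|4|^2 + 1*|2*exp(6*I*pi/7) + 2*exp(4*I*pi/7)|^2 + 1*|2*exp(-2*I*pi/7) + 2*exp(-6*I*pi/7)|^2 + 1*|2*exp(-2*I*pi/7) + 2*exp(4*I*pi/7)|^2 + 1*|2*exp(-4*I*pi/7) + 2*exp(2*I*pi/7)|^2 + 1*|2*exp(6*I*pi/7) + 2*exp(2*I*pi/7)|^2 + 1*|2*exp(-4*I*pi/7) + 2*exp(-6*I*pi/7)|^2]
  = (1/7)[(16) + (8 + 4*exp(-2*I*pi/7) + 4*exp(2*I*pi/7)) + (8 + 4*exp(-4*I*pi/7) + 4*exp(4*I*pi/7)) + (8 + 4*exp(-6*I*pi/7) + 4*exp(6*I*pi/7)) + (8 + 4*exp(-6*I*pi/7) + 4*exp(6*I*pi/7)) + (8 + 4*exp(-4*I*pi/7) + 4*exp(4*I*pi/7)) + (8 + 4*exp(-2*I*pi/7) + 4*exp(2*I*pi/7))] = 56/7 = 8.
(Exp terms are combined using exp(i*s)*conj(exp(i*t)) = exp(i*(s-t)), and sums of them are collapsed using the identity that for every m > 1 the m distinct m-th roots of unity sum to 0, e.g. 1 + exp(2*I*pi/3) + exp(-2*I*pi/3) = 0.)
A character is irreducible iff <chi, chi> = 1, so this representation is reducible.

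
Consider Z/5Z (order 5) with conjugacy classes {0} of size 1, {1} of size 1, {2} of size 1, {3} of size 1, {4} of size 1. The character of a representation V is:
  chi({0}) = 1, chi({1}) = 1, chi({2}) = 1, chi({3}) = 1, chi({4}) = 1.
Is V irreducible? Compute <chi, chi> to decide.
Irreducible: <chi, chi> = 1.

Justification: <chi, chi> = (1/|G|) sum_C |C| * |chi(C)|^2 = (1/5)[1*|1|^2 + 1*|1|^2 + 1*|1|^2 + 1*|1|^2 + 1*|1|^2]
  = (1/5)[(1) + (1) + (1) + (1) + (1)] = 5/5 = 1.
(Exp terms are combined using exp(i*s)*conj(exp(i*t)) = exp(i*(s-t)), and sums of them are collapsed using the identity that for every m > 1 the m distinct m-th roots of unity sum to 0, e.g. 1 + exp(2*I*pi/3) + exp(-2*I*pi/3) = 0.)
A character is irreducible iff <chi, chi> = 1, so this representation is irreducible.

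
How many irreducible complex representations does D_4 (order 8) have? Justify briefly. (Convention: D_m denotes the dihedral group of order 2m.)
5

Explanation: The number of irreducible complex representations of a finite group equals its number of conjugacy classes. D_4 has 5 conjugacy classes (n/2 + 3 for n even), so D_4 (order 8) has exactly 5 irreducible complex representations.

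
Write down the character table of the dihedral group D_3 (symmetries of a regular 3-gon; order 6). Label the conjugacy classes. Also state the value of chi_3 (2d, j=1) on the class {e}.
Conjugacy classes: {e} of size 1, {r^1, r^2} of size 2, {s, sr, ..., sr^2} of size 3.
Character table:
  irrep \ class              {e} (size 1)  {r^1, r^2} (size 2)  {s, sr, ..., sr^2} (size 3)
  chi_1 (triv)               1             1                    1                          
  chi_2 (sign: r->1, s->-1)  1             1                    -1                         
  chi_3 (2d, j=1)            2             -1                   0                          

Spot check: chi_3 (2d, j=1) on {e} = 2.

Details: D_3 has order 2*3 = 6 with 3 conjugacy classes, hence 3 irreducibles. Sum of squared dims 1 + 1 + 4 = 6 = |G|. Linear characters come from the abelianisation; the 2-dimensional irreps have character r^k -> 2*cos(2*pi*j*k/3), reflections -> 0.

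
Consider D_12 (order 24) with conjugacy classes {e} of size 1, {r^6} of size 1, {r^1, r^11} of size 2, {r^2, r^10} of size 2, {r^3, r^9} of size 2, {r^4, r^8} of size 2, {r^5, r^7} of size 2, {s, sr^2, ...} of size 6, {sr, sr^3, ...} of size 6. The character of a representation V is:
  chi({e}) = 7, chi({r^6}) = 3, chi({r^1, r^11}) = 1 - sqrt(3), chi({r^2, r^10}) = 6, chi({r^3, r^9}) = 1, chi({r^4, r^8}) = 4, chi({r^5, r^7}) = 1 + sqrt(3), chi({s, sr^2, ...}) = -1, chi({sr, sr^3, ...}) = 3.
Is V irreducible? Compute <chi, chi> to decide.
Not irreducible (reducible): <chi, chi> = 10 > 1.

Explanation: <chi, chi> = (1/|G|) sum_C |C| * |chi(C)|^2 = (1/24)[1*|7|^2 + 1*|3|^2 + 2*|1 - sqrt(3)|^2 + 2*|6|^2 + 2*|1|^2 + 2*|4|^2 + 2*|1 + sqrt(3)|^2 + 6*|-1|^2 + 6*|3|^2]
  = (1/24)[(49) + (9) + (8 - 4*sqrt(3)) + (72) + (2) + (32) + (4*sqrt(3) + 8) + (6) + (54)] = 240/24 = 10.
A character is irreducible iff <chi, chi> = 1, so this representation is reducible.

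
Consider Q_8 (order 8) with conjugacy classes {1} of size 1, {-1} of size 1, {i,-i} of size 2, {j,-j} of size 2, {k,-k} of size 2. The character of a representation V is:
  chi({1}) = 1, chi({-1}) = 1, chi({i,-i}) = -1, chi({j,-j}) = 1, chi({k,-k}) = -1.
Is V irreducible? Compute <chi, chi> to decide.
Irreducible: <chi, chi> = 1.

Solution. <chi, chi> = (1/|G|) sum_C |C| * |chi(C)|^2 = (1/8)[1*|1|^2 + 1*|1|^2 + 2*|-1|^2 + 2*|1|^2 + 2*|-1|^2]
  = (1/8)[(1) + (1) + (2) + (2) + (2)] = 8/8 = 1.
A character is irreducible iff <chi, chi> = 1, so this representation is irreducible.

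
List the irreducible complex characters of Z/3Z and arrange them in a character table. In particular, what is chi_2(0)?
Character table of Z/3Z (irreps indexed chi_0,...,chi_2 with chi_k(m) = zeta_3^(k*m), zeta_3 = exp(2*pi*i/3)):
  irrep \ class  {0} (size 1)  {1} (size 1)    {2} (size 1)  
  chi_0          1             1               1             
  chi_1          1             exp(2*I*pi/3)   exp(-2*I*pi/3)
  chi_2          1             exp(-2*I*pi/3)  exp(2*I*pi/3) 

Spot check: chi_2(0) = zeta_3^(2*0) = zeta_3^0 = 1.

Explanation: Z/3Z is abelian, so all 3 irreducible complex representations are 1-dimensional. They are given by chi_k(m) = zeta_3^(k*m) for k = 0,...,2. Row orthogonality: sum_m chi_k(m) conj(chi_l(m)) = 3 * [k = l].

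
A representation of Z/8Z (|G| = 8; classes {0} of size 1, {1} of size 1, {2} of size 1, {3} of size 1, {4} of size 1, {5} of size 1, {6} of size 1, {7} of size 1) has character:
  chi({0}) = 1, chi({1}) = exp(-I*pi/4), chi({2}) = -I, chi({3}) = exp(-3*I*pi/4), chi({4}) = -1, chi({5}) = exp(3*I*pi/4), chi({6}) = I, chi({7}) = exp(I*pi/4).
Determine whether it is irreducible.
Irreducible: <chi, chi> = 1.

Reasoning: <chi, chi> = (1/|G|) sum_C |C| * |chi(C)|^2 = (1/8)[1*|1|^2 + 1*|exp(-I*pi/4)|^2 + 1*|-I|^2 + 1*|exp(-3*I*pi/4)|^2 + 1*|-1|^2 + 1*|exp(3*I*pi/4)|^2 + 1*|I|^2 + 1*|exp(I*pi/4)|^2]
  = (1/8)[(1) + (1) + (1) + (1) + (1) + (1) + (1) + (1)] = 8/8 = 1.
(Exp terms are combined using exp(i*s)*conj(exp(i*t)) = exp(i*(s-t)), and sums of them are collapsed using the identity that for every m > 1 the m distinct m-th roots of unity sum to 0, e.g. 1 + exp(2*I*pi/3) + exp(-2*I*pi/3) = 0.)
A character is irreducible iff <chi, chi> = 1, so this representation is irreducible.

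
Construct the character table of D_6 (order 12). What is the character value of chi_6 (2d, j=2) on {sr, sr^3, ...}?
Conjugacy classes: {e} of size 1, {r^3} of size 1, {r^1, r^5} of size 2, {r^2, r^4} of size 2, {s, sr^2, ...} of size 3, {sr, sr^3, ...} of size 3.
Character table:
  irrep \ class              {e} (size 1)  {r^3} (size 1)  {r^1, r^5} (size 2)  {r^2, r^4} (size 2)  {s, sr^2, ...} (size 3)  {sr, sr^3, ...} (size 3)
  chi_1 (triv)               1             1               1                    1                    1                        1                       
  chi_2 (sign: r->1, s->-1)  1             1               1                    1                    -1                       -1                      
  chi_3 (r->-1, s->1)        1             -1              -1                   1                    1                        -1                      
  chi_4 (r->-1, s->-1)       1             -1              -1                   1                    -1                       1                       
  chi_5 (2d, j=1)            2             -2              1                    -1                   0                        0                       
  chi_6 (2d, j=2)            2             2               -1                   -1                   0                        0                       

Spot check: chi_6 (2d, j=2) on {sr, sr^3, ...} = 0.

Reasoning: D_6 has order 2*6 = 12 with 6 conjugacy classes, hence 6 irreducibles. Sum of squared dims 1 + 1 + 1 + 1 + 4 + 4 = 12 = |G|. Linear characters come from the abelianisation; the 2-dimensional irreps have character r^k -> 2*cos(2*pi*j*k/6), reflections -> 0.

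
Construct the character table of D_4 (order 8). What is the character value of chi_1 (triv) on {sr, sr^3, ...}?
Conjugacy classes: {e} of size 1, {r^2} of size 1, {r^1, r^3} of size 2, {s, sr^2, ...} of size 2, {sr, sr^3, ...} of size 2.
Character table:
  irrep \ class              {e} (size 1)  {r^2} (size 1)  {r^1, r^3} (size 2)  {s, sr^2, ...} (size 2)  {sr, sr^3, ...} (size 2)
  chi_1 (triv)               1             1               1                    1                        1                       
  chi_2 (sign: r->1, s->-1)  1             1               1                    -1                       -1                      
  chi_3 (r->-1, s->1)        1             1               -1                   1                        -1                      
  chi_4 (r->-1, s->-1)       1             1               -1                   -1                       1                       
  chi_5 (2d, j=1)            2             -2              0                    0                        0                       

Spot check: chi_1 (triv) on {sr, sr^3, ...} = 1.

Solution. D_4 has order 2*4 = 8 with 5 conjugacy classes, hence 5 irreducibles. Sum of squared dims 1 + 1 + 1 + 1 + 4 = 8 = |G|. Linear characters come from the abelianisation; the 2-dimensional irreps have character r^k -> 2*cos(2*pi*j*k/4), reflections -> 0.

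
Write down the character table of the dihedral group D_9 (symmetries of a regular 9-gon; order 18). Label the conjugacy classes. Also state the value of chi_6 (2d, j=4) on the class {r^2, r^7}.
Conjugacy classes: {e} of size 1, {r^1, r^8} of size 2, {r^2, r^7} of size 2, {r^3, r^6} of size 2, {r^4, r^5} of size 2, {s, sr, ..., sr^8} of size 9.
Character table:
  irrep \ class              {e} (size 1)  {r^1, r^8} (size 2)  {r^2, r^7} (size 2)  {r^3, r^6} (size 2)  {r^4, r^5} (size 2)  {s, sr, ..., sr^8} (size 9)
  chi_1 (triv)               1             1                    1                    1                    1                    1                          
  chi_2 (sign: r->1, s->-1)  1             1                    1                    1                    1                    -1                         
  chi_3 (2d, j=1)            2             2*cos(2*pi/9)        2*cos(4*pi/9)        -1                   -2*cos(pi/9)         0                          
  chi_4 (2d, j=2)            2             2*cos(4*pi/9)        -2*cos(pi/9)         -1                   2*cos(2*pi/9)        0                          
  chi_5 (2d, j=3)            2             -1                   -1                   2                    -1                   0                          
  chi_6 (2d, j=4)            2             -2*cos(pi/9)         2*cos(2*pi/9)        -1                   2*cos(4*pi/9)        0                          

Spot check: chi_6 (2d, j=4) on {r^2, r^7} = 2*cos(2*pi/9).

Proof sketch: D_9 has order 2*9 = 18 with 6 conjugacy classes, hence 6 irreducibles. Sum of squared dims 1 + 1 + 4 + 4 + 4 + 4 = 18 = |G|. Linear characters come from the abelianisation; the 2-dimensional irreps have character r^k -> 2*cos(2*pi*j*k/9), reflections -> 0.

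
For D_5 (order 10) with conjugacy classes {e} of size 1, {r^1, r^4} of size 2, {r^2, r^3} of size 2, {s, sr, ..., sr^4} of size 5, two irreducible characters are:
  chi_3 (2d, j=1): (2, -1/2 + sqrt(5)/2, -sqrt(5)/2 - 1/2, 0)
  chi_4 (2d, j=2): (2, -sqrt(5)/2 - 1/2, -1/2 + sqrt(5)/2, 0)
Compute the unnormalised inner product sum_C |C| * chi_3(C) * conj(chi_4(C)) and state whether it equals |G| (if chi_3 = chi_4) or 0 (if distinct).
Sum = 0; so <chi_3, chi_4> = 0 (distinct irreducibles are orthogonal).

Details: Compute term by term over conjugacy classes (|C| * chi_3(C) * conj(chi_4(C))):
  1*(2)*conj(2) + 2*(-1/2 + sqrt(5)/2)*conj(-sqrt(5)/2 - 1/2) + 2*(-sqrt(5)/2 - 1/2)*conj(-1/2 + sqrt(5)/2) + 5*(0)*conj(0)
  = (4) + (-2) + (-2) + (0)
  = 0.
Dividing by |G| = 10 gives 0/10 = 0, matching the row-orthogonality relation <chi_3, chi_4> = [chi_3 = chi_4].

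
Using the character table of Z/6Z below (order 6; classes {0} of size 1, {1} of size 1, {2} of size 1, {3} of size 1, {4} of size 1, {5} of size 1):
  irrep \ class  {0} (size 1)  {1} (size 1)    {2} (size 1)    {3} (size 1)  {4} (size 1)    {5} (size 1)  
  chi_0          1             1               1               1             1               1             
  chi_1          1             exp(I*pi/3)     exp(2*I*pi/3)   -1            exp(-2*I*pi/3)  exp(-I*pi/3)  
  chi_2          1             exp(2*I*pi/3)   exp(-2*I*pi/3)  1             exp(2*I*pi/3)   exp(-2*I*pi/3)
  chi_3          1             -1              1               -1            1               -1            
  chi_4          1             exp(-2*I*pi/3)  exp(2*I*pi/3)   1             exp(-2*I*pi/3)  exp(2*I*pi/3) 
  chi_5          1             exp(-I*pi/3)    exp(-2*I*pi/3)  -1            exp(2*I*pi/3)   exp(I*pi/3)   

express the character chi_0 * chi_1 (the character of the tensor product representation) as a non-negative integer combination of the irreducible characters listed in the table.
chi_0 tensor chi_1 = chi_1 (all other irreducibles have multiplicity 0).

Solution. The character of a tensor product is the pointwise product (chi_0 * chi_1)(C) = chi_0(C) * chi_1(C):
  {0}: (1)*(1), {1}: (1)*(exp(I*pi/3)), {2}: (1)*(exp(2*I*pi/3)), {3}: (1)*(-1), {4}: (1)*(exp(-2*I*pi/3)), {5}: (1)*(exp(-I*pi/3))
so (chi_0 * chi_1) takes values
  {0} -> 1, {1} -> exp(I*pi/3), {2} -> exp(2*I*pi/3), {3} -> -1, {4} -> exp(-2*I*pi/3), {5} -> exp(-I*pi/3).
Now take the inner product of this character with each irreducible chi from the table, <chi_0*chi_1, chi> = (1/6) sum_C |C| (chi_0*chi_1)(C) conj(chi(C)):
  <chi_0*chi_1, chi_0> = (1/6)[1*(1)*conj(1) + 1*(exp(I*pi/3))*conj(1) + 1*(exp(2*I*pi/3))*conj(1) + 1*(-1)*conj(1) + 1*(exp(-2*I*pi/3))*conj(1) + 1*(exp(-I*pi/3))*conj(1)]
      = (1/6)[(1) + (exp(I*pi/3)) + (exp(2*I*pi/3)) + (-1) + (exp(-2*I*pi/3)) + (exp(-I*pi/3))] = 0/6 = 0
  <chi_0*chi_1, chi_1> = (1/6)[1*(1)*conj(1) + 1*(exp(I*pi/3))*conj(exp(I*pi/3)) + 1*(exp(2*I*pi/3))*conj(exp(2*I*pi/3)) + 1*(-1)*conj(-1) + 1*(exp(-2*I*pi/3))*conj(exp(-2*I*pi/3)) + 1*(exp(-I*pi/3))*conj(exp(-I*pi/3))]
      = (1/6)[(1) + (1) + (1) + (1) + (1) + (1)] = 6/6 = 1
  <chi_0*chi_1, chi_2> = (1/6)[1*(1)*conj(1) + 1*(exp(I*pi/3))*conj(exp(2*I*pi/3)) + 1*(exp(2*I*pi/3))*conj(exp(-2*I*pi/3)) + 1*(-1)*conj(1) + 1*(exp(-2*I*pi/3))*conj(exp(2*I*pi/3)) + 1*(exp(-I*pi/3))*conj(exp(-2*I*pi/3))]
      = (1/6)[(1) + (exp(-I*pi/3)) + (exp(-2*I*pi/3)) + (-1) + (exp(2*I*pi/3)) + (exp(I*pi/3))] = 0/6 = 0
  <chi_0*chi_1, chi_3> = (1/6)[1*(1)*conj(1) + 1*(exp(I*pi/3))*conj(-1) + 1*(exp(2*I*pi/3))*conj(1) + 1*(-1)*conj(-1) + 1*(exp(-2*I*pi/3))*conj(1) + 1*(exp(-I*pi/3))*conj(-1)]
      = (1/6)[(1) + (-exp(I*pi/3)) + (exp(2*I*pi/3)) + (1) + (exp(-2*I*pi/3)) + (-exp(-I*pi/3))] = 0/6 = 0
  <chi_0*chi_1, chi_4> = (1/6)[1*(1)*conj(1) + 1*(exp(I*pi/3))*conj(exp(-2*I*pi/3)) + 1*(exp(2*I*pi/3))*conj(exp(2*I*pi/3)) + 1*(-1)*conj(1) + 1*(exp(-2*I*pi/3))*conj(exp(-2*I*pi/3)) + 1*(exp(-I*pi/3))*conj(exp(2*I*pi/3))]
      = (1/6)[(1) + (-1) + (1) + (-1) + (1) + (-1)] = 0/6 = 0
  <chi_0*chi_1, chi_5> = (1/6)[1*(1)*conj(1) + 1*(exp(I*pi/3))*conj(exp(-I*pi/3)) + 1*(exp(2*I*pi/3))*conj(exp(-2*I*pi/3)) + 1*(-1)*conj(-1) + 1*(exp(-2*I*pi/3))*conj(exp(2*I*pi/3)) + 1*(exp(-I*pi/3))*conj(exp(I*pi/3))]
      = (1/6)[(1) + (exp(2*I*pi/3)) + (exp(-2*I*pi/3)) + (1) + (exp(2*I*pi/3)) + (exp(-2*I*pi/3))] = 0/6 = 0
(Exp terms are combined using exp(i*s)*conj(exp(i*t)) = exp(i*(s-t)), and sums of them are collapsed using the identity that for every m > 1 the m distinct m-th roots of unity sum to 0, e.g. 1 + exp(2*I*pi/3) + exp(-2*I*pi/3) = 0.)
Hence the multiplicities are chi_1: 1. Dimension check: dim(chi_0)*dim(chi_1) = 1*1 = 1 and sum (mult * dim) = 1*1 = 1.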